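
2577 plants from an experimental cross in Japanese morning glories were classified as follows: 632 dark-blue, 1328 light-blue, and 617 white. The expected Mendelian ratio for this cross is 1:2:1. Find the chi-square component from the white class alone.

Expected counts for N = 2577 under a 1:2:1 ratio (total parts = 4):
  dark-blue: 2577 × 1/4 = 644.25
  light-blue: 2577 × 2/4 = 1288.5
  white: 2577 × 1/4 = 644.25
Contribution of white: (617 − 644.25)² / 644.25 = 1.1526

1.153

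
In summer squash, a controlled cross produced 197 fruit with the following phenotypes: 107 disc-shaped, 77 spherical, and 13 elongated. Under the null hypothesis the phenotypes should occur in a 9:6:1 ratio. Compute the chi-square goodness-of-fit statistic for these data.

0.302

Total ratio parts = 16. Expected numbers out of 197:
  disc-shaped: 197 × 9/16 = 110.8125
  spherical: 197 × 6/16 = 73.875
  elongated: 197 × 1/16 = 12.3125
χ² = Σ (O − E)² / E
  disc-shaped: (107 − 110.8125)² / 110.8125 = 0.1312
  spherical: (77 − 73.875)² / 73.875 = 0.1322
  elongated: (13 − 12.3125)² / 12.3125 = 0.0384
χ² = 0.1312 + 0.1322 + 0.0384 = 0.3018 ≈ 0.302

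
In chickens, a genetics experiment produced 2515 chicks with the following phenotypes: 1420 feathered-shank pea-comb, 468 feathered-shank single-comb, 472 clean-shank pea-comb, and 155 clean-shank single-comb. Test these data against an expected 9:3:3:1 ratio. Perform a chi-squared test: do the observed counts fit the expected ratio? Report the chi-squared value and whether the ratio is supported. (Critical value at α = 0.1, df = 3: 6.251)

0.078; consistent

Total ratio parts = 16. Expected numbers out of 2515:
  feathered-shank pea-comb: 2515 × 9/16 = 1414.6875
  feathered-shank single-comb: 2515 × 3/16 = 471.5625
  clean-shank pea-comb: 2515 × 3/16 = 471.5625
  clean-shank single-comb: 2515 × 1/16 = 157.1875
χ² = Σ (O − E)² / E
  feathered-shank pea-comb: (1420 − 1414.6875)² / 1414.6875 = 0.0199
  feathered-shank single-comb: (468 − 471.5625)² / 471.5625 = 0.0269
  clean-shank pea-comb: (472 − 471.5625)² / 471.5625 = 0.0004
  clean-shank single-comb: (155 − 157.1875)² / 157.1875 = 0.0304
χ² = 0.0199 + 0.0269 + 0.0004 + 0.0304 = 0.0776 ≈ 0.078
Degrees of freedom = 4 − 1 = 3; critical value at α = 0.1 is 6.251.
Since 0.078 < 6.251, we fail to reject the null hypothesis — the data are consistent with the 9:3:3:1 ratio.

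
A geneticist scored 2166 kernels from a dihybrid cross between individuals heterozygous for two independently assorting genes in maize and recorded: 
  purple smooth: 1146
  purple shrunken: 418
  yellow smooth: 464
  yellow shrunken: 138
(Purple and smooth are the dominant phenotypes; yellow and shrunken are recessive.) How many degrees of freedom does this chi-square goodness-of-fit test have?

A dihybrid F₂ with independent assortment and complete dominance at both loci gives a 9:3:3:1 phenotypic ratio.
A goodness-of-fit test with 4 phenotype classes has df = 4 − 1 = 3.

3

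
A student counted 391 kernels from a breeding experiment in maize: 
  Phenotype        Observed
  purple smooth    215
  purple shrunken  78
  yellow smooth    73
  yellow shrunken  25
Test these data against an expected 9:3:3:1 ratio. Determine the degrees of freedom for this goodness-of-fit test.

A goodness-of-fit test with 4 phenotype classes has df = 4 − 1 = 3.

3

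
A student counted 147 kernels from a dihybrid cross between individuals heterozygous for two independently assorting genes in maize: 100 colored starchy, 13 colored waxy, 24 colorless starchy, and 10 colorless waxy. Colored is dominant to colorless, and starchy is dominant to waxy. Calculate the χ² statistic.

11.851

A dihybrid F₂ with independent assortment and complete dominance at both loci gives a 9:3:3:1 phenotypic ratio.
The 9:3:3:1 ratio has 16 parts, so with N = 147 the expected counts are:
  colored starchy: 147 × 9/16 = 82.6875
  colored waxy: 147 × 3/16 = 27.5625
  colorless starchy: 147 × 3/16 = 27.5625
  colorless waxy: 147 × 1/16 = 9.1875
χ² = Σ (O − E)² / E
  colored starchy: (100 − 82.6875)² / 82.6875 = 3.6248
  colored waxy: (13 − 27.5625)² / 27.5625 = 7.6940
  colorless starchy: (24 − 27.5625)² / 27.5625 = 0.4605
  colorless waxy: (10 − 9.1875)² / 9.1875 = 0.0719
χ² = 3.6248 + 7.6940 + 0.4605 + 0.0719 = 11.8512 ≈ 11.851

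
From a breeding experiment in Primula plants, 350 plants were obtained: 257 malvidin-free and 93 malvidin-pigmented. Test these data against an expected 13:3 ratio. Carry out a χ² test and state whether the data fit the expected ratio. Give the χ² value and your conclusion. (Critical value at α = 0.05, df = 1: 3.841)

The 13:3 ratio has 16 parts, so with N = 350 the expected counts are:
  malvidin-free: 350 × 13/16 = 284.375
  malvidin-pigmented: 350 × 3/16 = 65.625
χ² = Σ (O − E)² / E
  malvidin-free: (257 − 284.375)² / 284.375 = 2.6352
  malvidin-pigmented: (93 − 65.625)² / 65.625 = 11.4193
χ² = 2.6352 + 11.4193 = 14.0545 ≈ 14.055
Degrees of freedom = 2 − 1 = 1; critical value at α = 0.05 is 3.841.
Since 14.055 > 3.841, we reject the null hypothesis — the data do not fit the 13:3 ratio.

14.055; not consistent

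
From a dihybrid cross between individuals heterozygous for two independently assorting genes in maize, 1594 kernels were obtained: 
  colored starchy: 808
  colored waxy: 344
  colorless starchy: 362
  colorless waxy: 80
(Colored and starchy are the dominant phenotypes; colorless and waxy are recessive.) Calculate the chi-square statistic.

A dihybrid F₂ with independent assortment and complete dominance at both loci gives a 9:3:3:1 phenotypic ratio.
Under the 9:3:3:1 hypothesis (Σ ratio = 16, N = 1594):
  colored starchy: 1594 × 9/16 = 896.625
  colored waxy: 1594 × 3/16 = 298.875
  colorless starchy: 1594 × 3/16 = 298.875
  colorless waxy: 1594 × 1/16 = 99.625
χ² = Σ (O − E)² / E
  colored starchy: (808 − 896.625)² / 896.625 = 8.7600
  colored waxy: (344 − 298.875)² / 298.875 = 6.8131
  colorless starchy: (362 − 298.875)² / 298.875 = 13.3325
  colorless waxy: (80 − 99.625)² / 99.625 = 3.8659
χ² = 8.7600 + 6.8131 + 13.3325 + 3.8659 = 32.7715 ≈ 32.772

32.772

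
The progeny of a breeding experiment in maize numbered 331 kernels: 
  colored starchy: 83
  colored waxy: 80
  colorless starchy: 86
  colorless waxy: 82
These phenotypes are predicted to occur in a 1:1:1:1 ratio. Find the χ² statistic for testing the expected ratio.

Total ratio parts = 4. Expected numbers out of 331:
  colored starchy: 331 × 1/4 = 82.75
  colored waxy: 331 × 1/4 = 82.75
  colorless starchy: 331 × 1/4 = 82.75
  colorless waxy: 331 × 1/4 = 82.75
χ² = Σ (O − E)² / E
  colored starchy: (83 − 82.75)² / 82.75 = 0.0008
  colored waxy: (80 − 82.75)² / 82.75 = 0.0914
  colorless starchy: (86 − 82.75)² / 82.75 = 0.1276
  colorless waxy: (82 − 82.75)² / 82.75 = 0.0068
χ² = 0.0008 + 0.0914 + 0.1276 + 0.0068 = 0.2266 ≈ 0.227

0.227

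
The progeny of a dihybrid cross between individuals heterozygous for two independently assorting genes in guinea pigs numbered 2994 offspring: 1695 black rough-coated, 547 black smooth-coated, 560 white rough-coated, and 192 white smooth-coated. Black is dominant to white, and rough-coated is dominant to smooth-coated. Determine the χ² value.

0.569

A dihybrid F₂ with independent assortment and complete dominance at both loci gives a 9:3:3:1 phenotypic ratio.
The 9:3:3:1 ratio has 16 parts, so with N = 2994 the expected counts are:
  black rough-coated: 2994 × 9/16 = 1684.125
  black smooth-coated: 2994 × 3/16 = 561.375
  white rough-coated: 2994 × 3/16 = 561.375
  white smooth-coated: 2994 × 1/16 = 187.125
χ² = Σ (O − E)² / E
  black rough-coated: (1695 − 1684.125)² / 1684.125 = 0.0702
  black smooth-coated: (547 − 561.375)² / 561.375 = 0.3681
  white rough-coated: (560 − 561.375)² / 561.375 = 0.0034
  white smooth-coated: (192 − 187.125)² / 187.125 = 0.1270
χ² = 0.0702 + 0.3681 + 0.0034 + 0.1270 = 0.5687 ≈ 0.569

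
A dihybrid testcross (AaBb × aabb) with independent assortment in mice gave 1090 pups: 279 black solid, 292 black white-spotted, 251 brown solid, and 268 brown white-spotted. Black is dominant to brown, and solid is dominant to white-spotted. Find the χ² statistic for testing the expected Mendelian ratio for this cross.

A dihybrid testcross with independent assortment gives a 1:1:1:1 ratio.
Expected counts for N = 1090 under a 1:1:1:1 ratio (total parts = 4):
  black solid: 1090 × 1/4 = 272.5
  black white-spotted: 1090 × 1/4 = 272.5
  brown solid: 1090 × 1/4 = 272.5
  brown white-spotted: 1090 × 1/4 = 272.5
χ² = Σ (O − E)² / E
  black solid: (279 − 272.5)² / 272.5 = 0.1550
  black white-spotted: (292 − 272.5)² / 272.5 = 1.3954
  brown solid: (251 − 272.5)² / 272.5 = 1.6963
  brown white-spotted: (268 − 272.5)² / 272.5 = 0.0743
χ² = 0.1550 + 1.3954 + 1.6963 + 0.0743 = 3.321

3.321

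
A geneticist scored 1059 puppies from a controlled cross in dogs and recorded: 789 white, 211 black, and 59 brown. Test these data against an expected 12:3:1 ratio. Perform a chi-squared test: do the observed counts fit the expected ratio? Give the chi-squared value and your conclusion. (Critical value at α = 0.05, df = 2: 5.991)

1.594; consistent

Expected counts for N = 1059 under a 12:3:1 ratio (total parts = 16):
  white: 1059 × 12/16 = 794.25
  black: 1059 × 3/16 = 198.5625
  brown: 1059 × 1/16 = 66.1875
χ² = Σ (O − E)² / E
  white: (789 − 794.25)² / 794.25 = 0.0347
  black: (211 − 198.5625)² / 198.5625 = 0.7791
  brown: (59 − 66.1875)² / 66.1875 = 0.7805
χ² = 0.0347 + 0.7791 + 0.7805 = 1.5943 ≈ 1.594
Degrees of freedom = 3 − 1 = 2; critical value at α = 0.05 is 5.991.
Since 1.594 < 5.991, we fail to reject the null hypothesis — the data are consistent with the 12:3:1 ratio.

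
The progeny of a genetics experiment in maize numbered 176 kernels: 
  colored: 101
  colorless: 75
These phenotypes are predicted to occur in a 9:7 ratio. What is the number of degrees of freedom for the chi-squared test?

A goodness-of-fit test with 2 phenotype classes has df = 2 − 1 = 1.

1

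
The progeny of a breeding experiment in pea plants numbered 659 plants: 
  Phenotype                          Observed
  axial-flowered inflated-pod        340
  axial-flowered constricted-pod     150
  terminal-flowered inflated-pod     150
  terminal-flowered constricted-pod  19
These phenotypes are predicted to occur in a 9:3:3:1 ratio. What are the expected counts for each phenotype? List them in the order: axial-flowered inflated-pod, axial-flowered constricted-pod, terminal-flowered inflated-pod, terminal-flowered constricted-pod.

Under the 9:3:3:1 hypothesis (Σ ratio = 16, N = 659):
  axial-flowered inflated-pod: 659 × 9/16 = 370.6875
  axial-flowered constricted-pod: 659 × 3/16 = 123.5625
  terminal-flowered inflated-pod: 659 × 3/16 = 123.5625
  terminal-flowered constricted-pod: 659 × 1/16 = 41.1875

370.6875, 123.5625, 123.5625, 41.1875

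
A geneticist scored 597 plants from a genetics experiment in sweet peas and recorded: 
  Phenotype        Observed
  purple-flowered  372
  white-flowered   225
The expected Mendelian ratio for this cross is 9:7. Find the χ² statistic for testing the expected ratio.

8.913

The 9:7 ratio has 16 parts, so with N = 597 the expected counts are:
  purple-flowered: 597 × 9/16 = 335.8125
  white-flowered: 597 × 7/16 = 261.1875
χ² = Σ (O − E)² / E
  purple-flowered: (372 − 335.8125)² / 335.8125 = 3.8996
  white-flowered: (225 − 261.1875)² / 261.1875 = 5.0138
χ² = 3.8996 + 5.0138 = 8.9134 ≈ 8.913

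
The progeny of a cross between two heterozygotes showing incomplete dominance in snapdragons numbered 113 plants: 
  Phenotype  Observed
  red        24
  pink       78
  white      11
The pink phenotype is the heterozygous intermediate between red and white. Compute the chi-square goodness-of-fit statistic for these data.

With incomplete dominance, a heterozygote × heterozygote cross gives a 1:2:1 phenotypic ratio.
Under the 1:2:1 hypothesis (Σ ratio = 4, N = 113):
  red: 113 × 1/4 = 28.25
  pink: 113 × 2/4 = 56.5
  white: 113 × 1/4 = 28.25
χ² = Σ (O − E)² / E
  red: (24 − 28.25)² / 28.25 = 0.6394
  pink: (78 − 56.5)² / 56.5 = 8.1814
  white: (11 − 28.25)² / 28.25 = 10.5332
χ² = 0.6394 + 8.1814 + 10.5332 = 19.354

19.354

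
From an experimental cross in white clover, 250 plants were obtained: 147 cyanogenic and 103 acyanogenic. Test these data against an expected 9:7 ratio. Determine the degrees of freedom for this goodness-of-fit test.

1

A goodness-of-fit test with 2 phenotype classes has df = 2 − 1 = 1.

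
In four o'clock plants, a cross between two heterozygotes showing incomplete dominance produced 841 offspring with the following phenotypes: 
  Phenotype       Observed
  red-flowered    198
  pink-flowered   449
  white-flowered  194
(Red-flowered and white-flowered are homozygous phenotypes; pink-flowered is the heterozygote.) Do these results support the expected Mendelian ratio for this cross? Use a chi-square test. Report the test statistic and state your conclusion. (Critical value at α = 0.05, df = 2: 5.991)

With incomplete dominance, a heterozygote × heterozygote cross gives a 1:2:1 phenotypic ratio.
Expected counts for N = 841 under a 1:2:1 ratio (total parts = 4):
  red-flowered: 841 × 1/4 = 210.25
  pink-flowered: 841 × 2/4 = 420.5
  white-flowered: 841 × 1/4 = 210.25
χ² = Σ (O − E)² / E
  red-flowered: (198 − 210.25)² / 210.25 = 0.7137
  pink-flowered: (449 − 420.5)² / 420.5 = 1.9316
  white-flowered: (194 − 210.25)² / 210.25 = 1.2559
χ² = 0.7137 + 1.9316 + 1.2559 = 3.9012 ≈ 3.901
Degrees of freedom = 3 − 1 = 2; critical value at α = 0.05 is 5.991.
Since 3.901 < 5.991, we fail to reject the null hypothesis — the data are consistent with the 1:2:1 ratio.

3.901; consistent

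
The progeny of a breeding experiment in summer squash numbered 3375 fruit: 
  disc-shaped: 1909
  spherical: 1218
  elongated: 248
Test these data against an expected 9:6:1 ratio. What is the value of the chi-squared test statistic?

8.363

Under the 9:6:1 hypothesis (Σ ratio = 16, N = 3375):
  disc-shaped: 3375 × 9/16 = 1898.4375
  spherical: 3375 × 6/16 = 1265.625
  elongated: 3375 × 1/16 = 210.9375
χ² = Σ (O − E)² / E
  disc-shaped: (1909 − 1898.4375)² / 1898.4375 = 0.0588
  spherical: (1218 − 1265.625)² / 1265.625 = 1.7921
  elongated: (248 − 210.9375)² / 210.9375 = 6.5120
χ² = 0.0588 + 1.7921 + 6.5120 = 8.3629 ≈ 8.363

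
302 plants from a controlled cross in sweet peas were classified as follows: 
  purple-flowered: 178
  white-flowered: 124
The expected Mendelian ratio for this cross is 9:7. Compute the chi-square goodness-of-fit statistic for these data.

Expected counts for N = 302 under a 9:7 ratio (total parts = 16):
  purple-flowered: 302 × 9/16 = 169.875
  white-flowered: 302 × 7/16 = 132.125
χ² = Σ (O − E)² / E
  purple-flowered: (178 − 169.875)² / 169.875 = 0.3886
  white-flowered: (124 − 132.125)² / 132.125 = 0.4996
χ² = 0.3886 + 0.4996 = 0.8882 ≈ 0.888

0.888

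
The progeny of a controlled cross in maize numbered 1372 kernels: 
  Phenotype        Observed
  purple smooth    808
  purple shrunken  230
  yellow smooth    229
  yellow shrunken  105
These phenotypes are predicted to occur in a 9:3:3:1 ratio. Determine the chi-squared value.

12.013

Expected counts for N = 1372 under a 9:3:3:1 ratio (total parts = 16):
  purple smooth: 1372 × 9/16 = 771.75
  purple shrunken: 1372 × 3/16 = 257.25
  yellow smooth: 1372 × 3/16 = 257.25
  yellow shrunken: 1372 × 1/16 = 85.75
χ² = Σ (O − E)² / E
  purple smooth: (808 − 771.75)² / 771.75 = 1.7027
  purple shrunken: (230 − 257.25)² / 257.25 = 2.8865
  yellow smooth: (229 − 257.25)² / 257.25 = 3.1023
  yellow shrunken: (105 − 85.75)² / 85.75 = 4.3214
χ² = 1.7027 + 2.8865 + 3.1023 + 4.3214 = 12.0129 ≈ 12.013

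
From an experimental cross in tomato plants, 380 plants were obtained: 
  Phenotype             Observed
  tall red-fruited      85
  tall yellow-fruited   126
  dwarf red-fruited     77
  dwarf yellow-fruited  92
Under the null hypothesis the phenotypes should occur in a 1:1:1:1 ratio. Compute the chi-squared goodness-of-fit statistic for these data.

14.674

Under the 1:1:1:1 hypothesis (Σ ratio = 4, N = 380):
  tall red-fruited: 380 × 1/4 = 95
  tall yellow-fruited: 380 × 1/4 = 95
  dwarf red-fruited: 380 × 1/4 = 95
  dwarf yellow-fruited: 380 × 1/4 = 95
χ² = Σ (O − E)² / E
  tall red-fruited: (85 − 95)² / 95 = 1.0526
  tall yellow-fruited: (126 − 95)² / 95 = 10.1158
  dwarf red-fruited: (77 − 95)² / 95 = 3.4105
  dwarf yellow-fruited: (92 − 95)² / 95 = 0.0947
χ² = 1.0526 + 10.1158 + 3.4105 + 0.0947 = 14.6736 ≈ 14.674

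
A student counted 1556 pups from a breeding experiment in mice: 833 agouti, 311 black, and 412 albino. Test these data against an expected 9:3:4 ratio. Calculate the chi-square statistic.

Under the 9:3:4 hypothesis (Σ ratio = 16, N = 1556):
  agouti: 1556 × 9/16 = 875.25
  black: 1556 × 3/16 = 291.75
  albino: 1556 × 4/16 = 389
χ² = Σ (O − E)² / E
  agouti: (833 − 875.25)² / 875.25 = 2.0395
  black: (311 − 291.75)² / 291.75 = 1.2701
  albino: (412 − 389)² / 389 = 1.3599
χ² = 2.0395 + 1.2701 + 1.3599 = 4.6695 ≈ 4.670

4.670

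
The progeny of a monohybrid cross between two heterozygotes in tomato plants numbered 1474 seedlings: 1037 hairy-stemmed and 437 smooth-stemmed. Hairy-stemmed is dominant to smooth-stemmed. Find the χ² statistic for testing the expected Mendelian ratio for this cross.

16.978

For a monohybrid cross between heterozygotes with complete dominance, the expected phenotypic ratio is 3:1.
Expected counts for N = 1474 under a 3:1 ratio (total parts = 4):
  hairy-stemmed: 1474 × 3/4 = 1105.5
  smooth-stemmed: 1474 × 1/4 = 368.5
χ² = Σ (O − E)² / E
  hairy-stemmed: (1037 − 1105.5)² / 1105.5 = 4.2445
  smooth-stemmed: (437 − 368.5)² / 368.5 = 12.7334
χ² = 4.2445 + 12.7334 = 16.9779 ≈ 16.978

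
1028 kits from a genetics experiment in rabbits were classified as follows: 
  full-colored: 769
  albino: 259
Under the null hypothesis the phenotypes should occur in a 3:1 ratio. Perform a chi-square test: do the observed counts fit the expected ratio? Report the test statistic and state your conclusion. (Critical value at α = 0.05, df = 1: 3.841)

Expected counts for N = 1028 under a 3:1 ratio (total parts = 4):
  full-colored: 1028 × 3/4 = 771
  albino: 1028 × 1/4 = 257
χ² = Σ (O − E)² / E
  full-colored: (769 − 771)² / 771 = 0.0052
  albino: (259 − 257)² / 257 = 0.0156
χ² = 0.0052 + 0.0156 = 0.0208 ≈ 0.021
Degrees of freedom = 2 − 1 = 1; critical value at α = 0.05 is 3.841.
Since 0.021 < 3.841, we fail to reject the null hypothesis — the data are consistent with the 3:1 ratio.

0.021; consistent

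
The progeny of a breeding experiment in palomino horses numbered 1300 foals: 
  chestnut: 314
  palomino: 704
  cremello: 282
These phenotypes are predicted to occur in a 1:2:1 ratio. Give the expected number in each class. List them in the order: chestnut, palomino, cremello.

325, 650, 325

Total ratio parts = 4. Expected numbers out of 1300:
  chestnut: 1300 × 1/4 = 325
  palomino: 1300 × 2/4 = 650
  cremello: 1300 × 1/4 = 325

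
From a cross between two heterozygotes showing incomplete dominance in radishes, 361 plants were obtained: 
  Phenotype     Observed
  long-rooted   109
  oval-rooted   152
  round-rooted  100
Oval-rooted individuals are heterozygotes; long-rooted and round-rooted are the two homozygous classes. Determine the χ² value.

With incomplete dominance, a heterozygote × heterozygote cross gives a 1:2:1 phenotypic ratio.
The 1:2:1 ratio has 4 parts, so with N = 361 the expected counts are:
  long-rooted: 361 × 1/4 = 90.25
  oval-rooted: 361 × 2/4 = 180.5
  round-rooted: 361 × 1/4 = 90.25
χ² = Σ (O − E)² / E
  long-rooted: (109 − 90.25)² / 90.25 = 3.8954
  oval-rooted: (152 − 180.5)² / 180.5 = 4.5000
  round-rooted: (100 − 90.25)² / 90.25 = 1.0533
χ² = 3.8954 + 4.5000 + 1.0533 = 9.4487 ≈ 9.449

9.449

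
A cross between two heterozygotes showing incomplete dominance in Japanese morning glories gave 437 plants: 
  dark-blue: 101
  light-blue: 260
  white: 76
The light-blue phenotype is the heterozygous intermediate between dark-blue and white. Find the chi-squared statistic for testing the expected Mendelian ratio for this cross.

With incomplete dominance, a heterozygote × heterozygote cross gives a 1:2:1 phenotypic ratio.
The 1:2:1 ratio has 4 parts, so with N = 437 the expected counts are:
  dark-blue: 437 × 1/4 = 109.25
  light-blue: 437 × 2/4 = 218.5
  white: 437 × 1/4 = 109.25
χ² = Σ (O − E)² / E
  dark-blue: (101 − 109.25)² / 109.25 = 0.6230
  light-blue: (260 − 218.5)² / 218.5 = 7.8822
  white: (76 − 109.25)² / 109.25 = 10.1196
χ² = 0.6230 + 7.8822 + 10.1196 = 18.6248 ≈ 18.625

18.625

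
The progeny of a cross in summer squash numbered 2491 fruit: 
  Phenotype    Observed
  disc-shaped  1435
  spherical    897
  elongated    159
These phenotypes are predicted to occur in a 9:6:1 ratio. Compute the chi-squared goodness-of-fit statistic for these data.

Total ratio parts = 16. Expected numbers out of 2491:
  disc-shaped: 2491 × 9/16 = 1401.1875
  spherical: 2491 × 6/16 = 934.125
  elongated: 2491 × 1/16 = 155.6875
χ² = Σ (O − E)² / E
  disc-shaped: (1435 − 1401.1875)² / 1401.1875 = 0.8159
  spherical: (897 − 934.125)² / 934.125 = 1.4755
  elongated: (159 − 155.6875)² / 155.6875 = 0.0705
χ² = 0.8159 + 1.4755 + 0.0705 = 2.3619 ≈ 2.362

2.362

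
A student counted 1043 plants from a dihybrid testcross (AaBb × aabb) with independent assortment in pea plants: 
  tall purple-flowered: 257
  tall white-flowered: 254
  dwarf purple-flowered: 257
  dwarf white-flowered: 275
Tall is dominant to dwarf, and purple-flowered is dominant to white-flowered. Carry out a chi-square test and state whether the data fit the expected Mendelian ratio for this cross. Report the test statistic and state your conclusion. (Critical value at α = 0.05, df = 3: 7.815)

1.061; consistent

A dihybrid testcross with independent assortment gives a 1:1:1:1 ratio.
Total ratio parts = 4. Expected numbers out of 1043:
  tall purple-flowered: 1043 × 1/4 = 260.75
  tall white-flowered: 1043 × 1/4 = 260.75
  dwarf purple-flowered: 1043 × 1/4 = 260.75
  dwarf white-flowered: 1043 × 1/4 = 260.75
χ² = Σ (O − E)² / E
  tall purple-flowered: (257 − 260.75)² / 260.75 = 0.0539
  tall white-flowered: (254 − 260.75)² / 260.75 = 0.1747
  dwarf purple-flowered: (257 − 260.75)² / 260.75 = 0.0539
  dwarf white-flowered: (275 − 260.75)² / 260.75 = 0.7788
χ² = 0.0539 + 0.1747 + 0.0539 + 0.7788 = 1.0613 ≈ 1.061
Degrees of freedom = 4 − 1 = 3; critical value at α = 0.05 is 7.815.
Since 1.061 < 7.815, we fail to reject the null hypothesis — the data are consistent with the 1:1:1:1 ratio.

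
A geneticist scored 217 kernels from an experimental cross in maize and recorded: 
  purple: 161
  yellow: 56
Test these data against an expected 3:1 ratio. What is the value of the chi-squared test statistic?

0.075

Expected counts for N = 217 under a 3:1 ratio (total parts = 4):
  purple: 217 × 3/4 = 162.75
  yellow: 217 × 1/4 = 54.25
χ² = Σ (O − E)² / E
  purple: (161 − 162.75)² / 162.75 = 0.0188
  yellow: (56 − 54.25)² / 54.25 = 0.0565
χ² = 0.0188 + 0.0565 = 0.0753 ≈ 0.075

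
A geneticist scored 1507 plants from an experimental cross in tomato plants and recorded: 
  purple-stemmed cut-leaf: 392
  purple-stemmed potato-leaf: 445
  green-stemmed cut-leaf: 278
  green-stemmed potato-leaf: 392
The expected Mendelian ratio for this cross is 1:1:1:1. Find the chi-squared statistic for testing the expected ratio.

39.482

Total ratio parts = 4. Expected numbers out of 1507:
  purple-stemmed cut-leaf: 1507 × 1/4 = 376.75
  purple-stemmed potato-leaf: 1507 × 1/4 = 376.75
  green-stemmed cut-leaf: 1507 × 1/4 = 376.75
  green-stemmed potato-leaf: 1507 × 1/4 = 376.75
χ² = Σ (O − E)² / E
  purple-stemmed cut-leaf: (392 − 376.75)² / 376.75 = 0.6173
  purple-stemmed potato-leaf: (445 − 376.75)² / 376.75 = 12.3638
  green-stemmed cut-leaf: (278 − 376.75)² / 376.75 = 25.8834
  green-stemmed potato-leaf: (392 − 376.75)² / 376.75 = 0.6173
χ² = 0.6173 + 12.3638 + 25.8834 + 0.6173 = 39.4818 ≈ 39.482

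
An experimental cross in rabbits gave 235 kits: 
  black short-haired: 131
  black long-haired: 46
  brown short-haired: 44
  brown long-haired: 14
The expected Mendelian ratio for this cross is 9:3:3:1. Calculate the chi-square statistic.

Total ratio parts = 16. Expected numbers out of 235:
  black short-haired: 235 × 9/16 = 132.1875
  black long-haired: 235 × 3/16 = 44.0625
  brown short-haired: 235 × 3/16 = 44.0625
  brown long-haired: 235 × 1/16 = 14.6875
χ² = Σ (O − E)² / E
  black short-haired: (131 − 132.1875)² / 132.1875 = 0.0107
  black long-haired: (46 − 44.0625)² / 44.0625 = 0.0852
  brown short-haired: (44 − 44.0625)² / 44.0625 = 0.0001
  brown long-haired: (14 − 14.6875)² / 14.6875 = 0.0322
χ² = 0.0107 + 0.0852 + 0.0001 + 0.0322 = 0.1282 ≈ 0.128

0.128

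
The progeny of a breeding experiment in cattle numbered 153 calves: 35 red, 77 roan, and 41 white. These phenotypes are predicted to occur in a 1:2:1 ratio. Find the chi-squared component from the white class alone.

0.198

Under the 1:2:1 hypothesis (Σ ratio = 4, N = 153):
  red: 153 × 1/4 = 38.25
  roan: 153 × 2/4 = 76.5
  white: 153 × 1/4 = 38.25
Contribution of white: (41 − 38.25)² / 38.25 = 0.1977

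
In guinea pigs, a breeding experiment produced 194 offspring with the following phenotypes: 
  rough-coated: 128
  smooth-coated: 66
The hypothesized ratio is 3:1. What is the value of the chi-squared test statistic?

8.419

Expected counts for N = 194 under a 3:1 ratio (total parts = 4):
  rough-coated: 194 × 3/4 = 145.5
  smooth-coated: 194 × 1/4 = 48.5
χ² = Σ (O − E)² / E
  rough-coated: (128 − 145.5)² / 145.5 = 2.1048
  smooth-coated: (66 − 48.5)² / 48.5 = 6.3144
χ² = 2.1048 + 6.3144 = 8.4192 ≈ 8.419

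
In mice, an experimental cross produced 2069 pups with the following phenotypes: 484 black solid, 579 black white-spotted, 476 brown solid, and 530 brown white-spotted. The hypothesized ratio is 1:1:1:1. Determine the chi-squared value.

13.113

Under the 1:1:1:1 hypothesis (Σ ratio = 4, N = 2069):
  black solid: 2069 × 1/4 = 517.25
  black white-spotted: 2069 × 1/4 = 517.25
  brown solid: 2069 × 1/4 = 517.25
  brown white-spotted: 2069 × 1/4 = 517.25
χ² = Σ (O − E)² / E
  black solid: (484 − 517.25)² / 517.25 = 2.1374
  black white-spotted: (579 − 517.25)² / 517.25 = 7.3718
  brown solid: (476 − 517.25)² / 517.25 = 3.2896
  brown white-spotted: (530 − 517.25)² / 517.25 = 0.3143
χ² = 2.1374 + 7.3718 + 3.2896 + 0.3143 = 13.1131 ≈ 13.113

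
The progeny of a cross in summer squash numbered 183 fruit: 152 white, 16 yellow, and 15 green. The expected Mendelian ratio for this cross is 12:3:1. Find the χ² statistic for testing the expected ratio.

12.468

The 12:3:1 ratio has 16 parts, so with N = 183 the expected counts are:
  white: 183 × 12/16 = 137.25
  yellow: 183 × 3/16 = 34.3125
  green: 183 × 1/16 = 11.4375
χ² = Σ (O − E)² / E
  white: (152 − 137.25)² / 137.25 = 1.5852
  yellow: (16 − 34.3125)² / 34.3125 = 9.7733
  green: (15 − 11.4375)² / 11.4375 = 1.1096
χ² = 1.5852 + 9.7733 + 1.1096 = 12.4681 ≈ 12.468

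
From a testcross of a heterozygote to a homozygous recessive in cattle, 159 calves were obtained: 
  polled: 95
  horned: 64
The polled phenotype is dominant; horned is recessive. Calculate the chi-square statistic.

6.044

A testcross of a heterozygote (Aa × aa) gives a 1:1 phenotypic ratio.
Total ratio parts = 2. Expected numbers out of 159:
  polled: 159 × 1/2 = 79.5
  horned: 159 × 1/2 = 79.5
χ² = Σ (O − E)² / E
  polled: (95 − 79.5)² / 79.5 = 3.0220
  horned: (64 − 79.5)² / 79.5 = 3.0220
χ² = 3.0220 + 3.0220 = 6.044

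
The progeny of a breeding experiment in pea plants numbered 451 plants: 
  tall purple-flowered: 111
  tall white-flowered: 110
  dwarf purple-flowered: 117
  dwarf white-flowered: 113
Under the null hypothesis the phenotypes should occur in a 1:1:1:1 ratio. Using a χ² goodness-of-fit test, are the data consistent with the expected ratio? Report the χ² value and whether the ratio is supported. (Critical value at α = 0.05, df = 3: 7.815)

0.255; consistent

Expected counts for N = 451 under a 1:1:1:1 ratio (total parts = 4):
  tall purple-flowered: 451 × 1/4 = 112.75
  tall white-flowered: 451 × 1/4 = 112.75
  dwarf purple-flowered: 451 × 1/4 = 112.75
  dwarf white-flowered: 451 × 1/4 = 112.75
χ² = Σ (O − E)² / E
  tall purple-flowered: (111 − 112.75)² / 112.75 = 0.0272
  tall white-flowered: (110 − 112.75)² / 112.75 = 0.0671
  dwarf purple-flowered: (117 − 112.75)² / 112.75 = 0.1602
  dwarf white-flowered: (113 − 112.75)² / 112.75 = 0.0006
χ² = 0.0272 + 0.0671 + 0.1602 + 0.0006 = 0.2551 ≈ 0.255
Degrees of freedom = 4 − 1 = 3; critical value at α = 0.05 is 7.815.
Since 0.255 < 7.815, we fail to reject the null hypothesis — the data are consistent with the 1:1:1:1 ratio.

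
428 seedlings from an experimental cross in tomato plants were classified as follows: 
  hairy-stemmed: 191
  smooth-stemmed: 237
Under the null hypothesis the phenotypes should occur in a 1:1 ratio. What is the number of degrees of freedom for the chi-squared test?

1

A goodness-of-fit test with 2 phenotype classes has df = 2 − 1 = 1.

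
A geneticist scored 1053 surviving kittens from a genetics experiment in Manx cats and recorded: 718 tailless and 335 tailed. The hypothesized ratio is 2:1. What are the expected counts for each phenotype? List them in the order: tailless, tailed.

702, 351

Total ratio parts = 3. Expected numbers out of 1053:
  tailless: 1053 × 2/3 = 702
  tailed: 1053 × 1/3 = 351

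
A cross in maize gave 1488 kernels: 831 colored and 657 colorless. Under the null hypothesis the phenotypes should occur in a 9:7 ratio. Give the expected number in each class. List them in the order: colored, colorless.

Under the 9:7 hypothesis (Σ ratio = 16, N = 1488):
  colored: 1488 × 9/16 = 837
  colorless: 1488 × 7/16 = 651

837, 651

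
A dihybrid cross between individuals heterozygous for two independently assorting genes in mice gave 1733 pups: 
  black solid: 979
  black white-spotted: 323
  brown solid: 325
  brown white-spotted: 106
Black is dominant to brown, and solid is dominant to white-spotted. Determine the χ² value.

0.079

A dihybrid F₂ with independent assortment and complete dominance at both loci gives a 9:3:3:1 phenotypic ratio.
Expected counts for N = 1733 under a 9:3:3:1 ratio (total parts = 16):
  black solid: 1733 × 9/16 = 974.8125
  black white-spotted: 1733 × 3/16 = 324.9375
  brown solid: 1733 × 3/16 = 324.9375
  brown white-spotted: 1733 × 1/16 = 108.3125
χ² = Σ (O − E)² / E
  black solid: (979 − 974.8125)² / 974.8125 = 0.0180
  black white-spotted: (323 − 324.9375)² / 324.9375 = 0.0116
  brown solid: (325 − 324.9375)² / 324.9375 = 0.0000
  brown white-spotted: (106 − 108.3125)² / 108.3125 = 0.0494
χ² = 0.0180 + 0.0116 + 0.0000 + 0.0494 = 0.079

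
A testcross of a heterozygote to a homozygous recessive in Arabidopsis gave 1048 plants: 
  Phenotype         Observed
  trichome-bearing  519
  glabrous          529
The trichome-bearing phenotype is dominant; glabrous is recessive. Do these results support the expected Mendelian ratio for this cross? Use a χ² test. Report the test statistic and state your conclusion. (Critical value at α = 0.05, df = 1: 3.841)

0.095; consistent

A testcross of a heterozygote (Aa × aa) gives a 1:1 phenotypic ratio.
Under the 1:1 hypothesis (Σ ratio = 2, N = 1048):
  trichome-bearing: 1048 × 1/2 = 524
  glabrous: 1048 × 1/2 = 524
χ² = Σ (O − E)² / E
  trichome-bearing: (519 − 524)² / 524 = 0.0477
  glabrous: (529 − 524)² / 524 = 0.0477
χ² = 0.0477 + 0.0477 = 0.0954 ≈ 0.095
Degrees of freedom = 2 − 1 = 1; critical value at α = 0.05 is 3.841.
Since 0.095 < 3.841, we fail to reject the null hypothesis — the data are consistent with the 1:1 ratio.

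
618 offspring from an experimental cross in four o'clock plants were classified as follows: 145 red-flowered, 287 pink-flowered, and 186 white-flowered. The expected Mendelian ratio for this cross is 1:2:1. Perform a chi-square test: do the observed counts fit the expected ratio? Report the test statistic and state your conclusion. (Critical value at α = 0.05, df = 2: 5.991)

8.573; not consistent

Expected counts for N = 618 under a 1:2:1 ratio (total parts = 4):
  red-flowered: 618 × 1/4 = 154.5
  pink-flowered: 618 × 2/4 = 309
  white-flowered: 618 × 1/4 = 154.5
χ² = Σ (O − E)² / E
  red-flowered: (145 − 154.5)² / 154.5 = 0.5841
  pink-flowered: (287 − 309)² / 309 = 1.5663
  white-flowered: (186 − 154.5)² / 154.5 = 6.4223
χ² = 0.5841 + 1.5663 + 6.4223 = 8.5727 ≈ 8.573
Degrees of freedom = 3 − 1 = 2; critical value at α = 0.05 is 5.991.
Since 8.573 > 5.991, we reject the null hypothesis — the data do not fit the 1:2:1 ratio.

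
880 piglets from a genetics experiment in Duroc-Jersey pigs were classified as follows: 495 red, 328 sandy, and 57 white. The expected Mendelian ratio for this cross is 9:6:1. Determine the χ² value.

0.085

Under the 9:6:1 hypothesis (Σ ratio = 16, N = 880):
  red: 880 × 9/16 = 495
  sandy: 880 × 6/16 = 330
  white: 880 × 1/16 = 55
χ² = Σ (O − E)² / E
  red: (495 − 495)² / 495 = 0.0000
  sandy: (328 − 330)² / 330 = 0.0121
  white: (57 − 55)² / 55 = 0.0727
χ² = 0.0000 + 0.0121 + 0.0727 = 0.0848 ≈ 0.085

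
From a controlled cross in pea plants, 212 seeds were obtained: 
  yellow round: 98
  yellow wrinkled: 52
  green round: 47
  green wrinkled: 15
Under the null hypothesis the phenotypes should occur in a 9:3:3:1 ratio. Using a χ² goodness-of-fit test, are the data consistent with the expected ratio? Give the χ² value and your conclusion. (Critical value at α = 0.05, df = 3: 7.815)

9.115; not consistent

Expected counts for N = 212 under a 9:3:3:1 ratio (total parts = 16):
  yellow round: 212 × 9/16 = 119.25
  yellow wrinkled: 212 × 3/16 = 39.75
  green round: 212 × 3/16 = 39.75
  green wrinkled: 212 × 1/16 = 13.25
χ² = Σ (O − E)² / E
  yellow round: (98 − 119.25)² / 119.25 = 3.7867
  yellow wrinkled: (52 − 39.75)² / 39.75 = 3.7752
  green round: (47 − 39.75)² / 39.75 = 1.3223
  green wrinkled: (15 − 13.25)² / 13.25 = 0.2311
χ² = 3.7867 + 3.7752 + 1.3223 + 0.2311 = 9.1153 ≈ 9.115
Degrees of freedom = 4 − 1 = 3; critical value at α = 0.05 is 7.815.
Since 9.115 > 7.815, we reject the null hypothesis — the data do not fit the 9:3:3:1 ratio.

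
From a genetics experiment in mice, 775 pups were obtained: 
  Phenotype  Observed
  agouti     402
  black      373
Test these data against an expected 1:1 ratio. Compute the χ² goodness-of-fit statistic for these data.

Expected counts for N = 775 under a 1:1 ratio (total parts = 2):
  agouti: 775 × 1/2 = 387.5
  black: 775 × 1/2 = 387.5
χ² = Σ (O − E)² / E
  agouti: (402 − 387.5)² / 387.5 = 0.5426
  black: (373 − 387.5)² / 387.5 = 0.5426
χ² = 0.5426 + 0.5426 = 1.0852 ≈ 1.085

1.085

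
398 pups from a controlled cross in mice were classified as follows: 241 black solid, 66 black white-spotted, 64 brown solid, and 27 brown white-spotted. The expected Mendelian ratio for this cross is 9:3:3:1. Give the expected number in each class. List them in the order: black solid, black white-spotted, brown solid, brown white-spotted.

Total ratio parts = 16. Expected numbers out of 398:
  black solid: 398 × 9/16 = 223.875
  black white-spotted: 398 × 3/16 = 74.625
  brown solid: 398 × 3/16 = 74.625
  brown white-spotted: 398 × 1/16 = 24.875

223.875, 74.625, 74.625, 24.875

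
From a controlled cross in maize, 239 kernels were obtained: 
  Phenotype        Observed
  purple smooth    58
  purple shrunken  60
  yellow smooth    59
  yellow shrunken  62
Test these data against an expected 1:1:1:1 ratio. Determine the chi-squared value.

Under the 1:1:1:1 hypothesis (Σ ratio = 4, N = 239):
  purple smooth: 239 × 1/4 = 59.75
  purple shrunken: 239 × 1/4 = 59.75
  yellow smooth: 239 × 1/4 = 59.75
  yellow shrunken: 239 × 1/4 = 59.75
χ² = Σ (O − E)² / E
  purple smooth: (58 − 59.75)² / 59.75 = 0.0513
  purple shrunken: (60 − 59.75)² / 59.75 = 0.0010
  yellow smooth: (59 − 59.75)² / 59.75 = 0.0094
  yellow shrunken: (62 − 59.75)² / 59.75 = 0.0847
χ² = 0.0513 + 0.0010 + 0.0094 + 0.0847 = 0.1464 ≈ 0.146

0.146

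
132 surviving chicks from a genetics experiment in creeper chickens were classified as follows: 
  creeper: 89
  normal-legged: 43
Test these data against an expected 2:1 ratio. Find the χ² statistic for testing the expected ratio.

Expected counts for N = 132 under a 2:1 ratio (total parts = 3):
  creeper: 132 × 2/3 = 88
  normal-legged: 132 × 1/3 = 44
χ² = Σ (O − E)² / E
  creeper: (89 − 88)² / 88 = 0.0114
  normal-legged: (43 − 44)² / 44 = 0.0227
χ² = 0.0114 + 0.0227 = 0.0341 ≈ 0.034

0.034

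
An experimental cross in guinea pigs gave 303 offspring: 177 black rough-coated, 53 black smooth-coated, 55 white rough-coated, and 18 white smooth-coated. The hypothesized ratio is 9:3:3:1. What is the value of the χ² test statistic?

Total ratio parts = 16. Expected numbers out of 303:
  black rough-coated: 303 × 9/16 = 170.4375
  black smooth-coated: 303 × 3/16 = 56.8125
  white rough-coated: 303 × 3/16 = 56.8125
  white smooth-coated: 303 × 1/16 = 18.9375
χ² = Σ (O − E)² / E
  black rough-coated: (177 − 170.4375)² / 170.4375 = 0.2527
  black smooth-coated: (53 − 56.8125)² / 56.8125 = 0.2558
  white rough-coated: (55 − 56.8125)² / 56.8125 = 0.0578
  white smooth-coated: (18 − 18.9375)² / 18.9375 = 0.0464
χ² = 0.2527 + 0.2558 + 0.0578 + 0.0464 = 0.6127 ≈ 0.613

0.613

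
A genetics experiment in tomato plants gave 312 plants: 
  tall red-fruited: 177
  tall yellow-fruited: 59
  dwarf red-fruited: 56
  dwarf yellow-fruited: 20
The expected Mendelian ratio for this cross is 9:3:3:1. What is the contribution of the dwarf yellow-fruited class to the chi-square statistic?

The 9:3:3:1 ratio has 16 parts, so with N = 312 the expected counts are:
  tall red-fruited: 312 × 9/16 = 175.5
  tall yellow-fruited: 312 × 3/16 = 58.5
  dwarf red-fruited: 312 × 3/16 = 58.5
  dwarf yellow-fruited: 312 × 1/16 = 19.5
Contribution of dwarf yellow-fruited: (20 − 19.5)² / 19.5 = 0.0128

0.013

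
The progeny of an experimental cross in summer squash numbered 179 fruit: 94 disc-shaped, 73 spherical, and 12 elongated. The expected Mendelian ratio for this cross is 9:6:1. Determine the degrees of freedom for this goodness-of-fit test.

2

A goodness-of-fit test with 3 phenotype classes has df = 3 − 1 = 2.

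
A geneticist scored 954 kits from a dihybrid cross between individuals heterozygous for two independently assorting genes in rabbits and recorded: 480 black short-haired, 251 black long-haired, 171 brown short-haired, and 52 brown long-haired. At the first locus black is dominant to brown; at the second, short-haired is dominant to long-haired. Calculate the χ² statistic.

A dihybrid F₂ with independent assortment and complete dominance at both loci gives a 9:3:3:1 phenotypic ratio.
The 9:3:3:1 ratio has 16 parts, so with N = 954 the expected counts are:
  black short-haired: 954 × 9/16 = 536.625
  black long-haired: 954 × 3/16 = 178.875
  brown short-haired: 954 × 3/16 = 178.875
  brown long-haired: 954 × 1/16 = 59.625
χ² = Σ (O − E)² / E
  black short-haired: (480 − 536.625)² / 536.625 = 5.9751
  black long-haired: (251 − 178.875)² / 178.875 = 29.0818
  brown short-haired: (171 − 178.875)² / 178.875 = 0.3467
  brown long-haired: (52 − 59.625)² / 59.625 = 0.9751
χ² = 5.9751 + 29.0818 + 0.3467 + 0.9751 = 36.3787 ≈ 36.379

36.379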